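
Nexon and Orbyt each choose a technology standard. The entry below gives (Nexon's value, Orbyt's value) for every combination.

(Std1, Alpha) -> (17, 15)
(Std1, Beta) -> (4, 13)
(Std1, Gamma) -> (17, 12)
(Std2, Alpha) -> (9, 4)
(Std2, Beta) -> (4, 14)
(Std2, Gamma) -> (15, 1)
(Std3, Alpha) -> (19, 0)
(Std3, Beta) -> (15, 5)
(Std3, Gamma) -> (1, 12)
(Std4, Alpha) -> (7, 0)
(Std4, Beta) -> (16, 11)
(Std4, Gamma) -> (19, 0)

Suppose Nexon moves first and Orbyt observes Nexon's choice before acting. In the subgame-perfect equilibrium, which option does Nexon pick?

Solve by backward induction (Nexon leads).
- Std1: BR = Alpha, leader payoff 17.
- Std2: BR = Beta, leader payoff 4.
- Std3: BR = Gamma, leader payoff 1.
- Std4: BR = Beta, leader payoff 16.
Maximizing over 17, 4, 1, 16, Nexon chooses Std1. Subgame-perfect outcome: (Std1, Alpha) with payoffs (17, 15).

Std1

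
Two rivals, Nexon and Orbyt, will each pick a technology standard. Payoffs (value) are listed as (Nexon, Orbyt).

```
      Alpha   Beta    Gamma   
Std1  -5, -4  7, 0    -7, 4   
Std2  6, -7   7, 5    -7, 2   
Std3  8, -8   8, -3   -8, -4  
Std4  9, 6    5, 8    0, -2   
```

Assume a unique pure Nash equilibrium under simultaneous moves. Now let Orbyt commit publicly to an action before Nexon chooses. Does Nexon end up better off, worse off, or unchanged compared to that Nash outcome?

Work backward from Nexon's decision.
- Alpha: BR = Std4, leader payoff 6.
- Beta: BR = Std3, leader payoff -3.
- Gamma: BR = Std4, leader payoff -2.
Orbyt's induced payoffs are 6, -3, -2, so Orbyt commits to Alpha. Subgame-perfect outcome: (Std4, Alpha) with payoffs (9, 6).
For the simultaneous game, intersect best replies.
Nexon's best replies: Alpha→Std4; Beta→Std3; Gamma→Std4.
Orbyt's best replies: Std1→Gamma; Std2→Beta; Std3→Beta; Std4→Beta.
Only (Std3, Beta) has each player best-responding; Nash payoffs (8, -3).
Nexon earns 9 sequentially versus 8 at the Nash outcome: better off.

better off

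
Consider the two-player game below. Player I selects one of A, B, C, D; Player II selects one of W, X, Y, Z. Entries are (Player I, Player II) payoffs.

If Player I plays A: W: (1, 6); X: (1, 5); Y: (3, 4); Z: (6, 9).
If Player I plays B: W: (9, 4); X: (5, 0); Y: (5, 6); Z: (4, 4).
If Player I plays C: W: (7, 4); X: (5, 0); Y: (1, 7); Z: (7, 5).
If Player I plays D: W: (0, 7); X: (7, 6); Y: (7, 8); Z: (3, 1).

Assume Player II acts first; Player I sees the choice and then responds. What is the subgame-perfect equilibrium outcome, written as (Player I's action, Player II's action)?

Solve by backward induction (Player II leads).
- W: BR = B, leader payoff 4.
- X: BR = D, leader payoff 6.
- Y: BR = D, leader payoff 8.
- Z: BR = C, leader payoff 5.
Among 4, 6, 8, 5, the best is 8 at Y. Subgame-perfect outcome: (D, Y) with payoffs (7, 8).

(D, Y)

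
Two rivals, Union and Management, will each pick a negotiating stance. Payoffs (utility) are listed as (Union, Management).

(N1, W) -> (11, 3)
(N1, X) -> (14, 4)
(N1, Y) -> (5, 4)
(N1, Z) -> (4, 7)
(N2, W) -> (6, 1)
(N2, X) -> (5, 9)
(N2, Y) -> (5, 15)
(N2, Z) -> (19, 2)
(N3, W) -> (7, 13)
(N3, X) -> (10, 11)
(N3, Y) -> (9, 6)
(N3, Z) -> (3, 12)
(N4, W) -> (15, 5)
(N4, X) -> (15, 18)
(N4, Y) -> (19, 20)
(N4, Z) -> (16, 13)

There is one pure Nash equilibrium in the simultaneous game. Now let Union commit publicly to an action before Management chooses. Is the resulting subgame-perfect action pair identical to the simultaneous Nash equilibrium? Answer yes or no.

yes

Work backward from Management's decision.
- N1 → Management plays Z (best of 3, 4, 4, 7); Union gets 4.
- N2 → Management plays Y (best of 1, 9, 15, 2); Union gets 5.
- N3 → Management plays W (best of 13, 11, 6, 12); Union gets 7.
- N4 → Management plays Y (best of 5, 18, 20, 13); Union gets 19.
Among 4, 5, 7, 19, the best is 19 at N4. Subgame-perfect outcome: (N4, Y) with payoffs (19, 20).
Now find the simultaneous Nash equilibrium.
Union's best replies: W→N4; X→N4; Y→N4; Z→N2.
Management's best replies: N1→Z; N2→Y; N3→W; N4→Y.
The unique mutual best reply is (N4, Y), giving (19, 20).
Sequential outcome (N4, Y) coincides with the Nash profile (N4, Y).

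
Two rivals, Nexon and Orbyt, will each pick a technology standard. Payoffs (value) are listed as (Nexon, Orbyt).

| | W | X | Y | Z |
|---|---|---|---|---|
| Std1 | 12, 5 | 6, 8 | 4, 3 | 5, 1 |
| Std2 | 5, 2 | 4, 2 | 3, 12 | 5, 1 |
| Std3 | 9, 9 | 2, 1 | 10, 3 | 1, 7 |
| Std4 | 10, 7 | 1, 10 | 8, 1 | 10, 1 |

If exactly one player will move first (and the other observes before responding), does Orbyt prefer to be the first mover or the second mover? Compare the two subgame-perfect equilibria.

If Nexon leads: Orbyt's best replies are Std1→X, Std2→Y, Std3→W, Std4→X; Nexon's induced payoffs 6, 3, 9, 1; outcome (Std3, W), payoffs (9, 9).
If Orbyt leads: Nexon's best replies are W→Std1, X→Std1, Y→Std3, Z→Std4; Orbyt's induced payoffs 5, 8, 3, 1; outcome (Std1, X), payoffs (6, 8).
Orbyt gets 8 moving first and 9 moving second, so Orbyt prefers to move second.

second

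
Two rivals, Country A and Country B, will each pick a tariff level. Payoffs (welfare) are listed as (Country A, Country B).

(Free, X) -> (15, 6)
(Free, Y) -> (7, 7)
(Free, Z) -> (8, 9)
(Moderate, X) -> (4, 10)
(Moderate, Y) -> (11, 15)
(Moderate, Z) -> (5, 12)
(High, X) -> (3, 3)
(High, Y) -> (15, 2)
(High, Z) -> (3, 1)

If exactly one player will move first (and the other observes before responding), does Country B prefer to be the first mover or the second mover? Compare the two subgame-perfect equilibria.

If Country A leads: Country B's best replies are Free→Z, Moderate→Y, High→X; Country A's induced payoffs 8, 11, 3; outcome (Moderate, Y), payoffs (11, 15).
If Country B leads: Country A's best replies are X→Free, Y→High, Z→Free; Country B's induced payoffs 6, 2, 9; outcome (Free, Z), payoffs (8, 9).
Country B gets 9 moving first and 15 moving second, so Country B prefers to move second.

second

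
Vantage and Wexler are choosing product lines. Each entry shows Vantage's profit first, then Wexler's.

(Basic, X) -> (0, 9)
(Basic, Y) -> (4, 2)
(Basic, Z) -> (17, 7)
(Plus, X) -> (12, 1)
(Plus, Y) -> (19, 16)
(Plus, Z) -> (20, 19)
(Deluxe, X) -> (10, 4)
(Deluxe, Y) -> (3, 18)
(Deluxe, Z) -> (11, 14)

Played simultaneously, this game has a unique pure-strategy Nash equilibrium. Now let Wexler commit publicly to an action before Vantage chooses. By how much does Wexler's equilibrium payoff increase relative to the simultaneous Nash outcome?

Backward induction with Wexler moving first.
- X: BR = Plus, leader payoff 1.
- Y: BR = Plus, leader payoff 16.
- Z: BR = Plus, leader payoff 19.
Maximizing over 1, 16, 19, Wexler chooses Z. Subgame-perfect outcome: (Plus, Z) with payoffs (20, 19).
Now find the simultaneous Nash equilibrium.
Vantage's best replies: X→Plus; Y→Plus; Z→Plus.
Wexler's best replies: Basic→X; Plus→Z; Deluxe→Y.
The unique mutual best reply is (Plus, Z), giving (20, 19).
Wexler's commitment gain: 19 − 19 = 0.

0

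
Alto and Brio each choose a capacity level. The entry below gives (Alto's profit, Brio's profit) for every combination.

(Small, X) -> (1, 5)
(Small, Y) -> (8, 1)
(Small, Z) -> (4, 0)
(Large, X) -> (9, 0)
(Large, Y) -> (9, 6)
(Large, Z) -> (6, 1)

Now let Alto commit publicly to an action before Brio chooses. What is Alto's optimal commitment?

Solve by backward induction (Alto leads).
- Small: Brio compares 5, 1, 0 and picks X; Alto would get 1.
- Large: Brio compares 0, 6, 1 and picks Y; Alto would get 9.
Alto's induced payoffs are 1, 9, so Alto commits to Large. Subgame-perfect outcome: (Large, Y) with payoffs (9, 6).

Large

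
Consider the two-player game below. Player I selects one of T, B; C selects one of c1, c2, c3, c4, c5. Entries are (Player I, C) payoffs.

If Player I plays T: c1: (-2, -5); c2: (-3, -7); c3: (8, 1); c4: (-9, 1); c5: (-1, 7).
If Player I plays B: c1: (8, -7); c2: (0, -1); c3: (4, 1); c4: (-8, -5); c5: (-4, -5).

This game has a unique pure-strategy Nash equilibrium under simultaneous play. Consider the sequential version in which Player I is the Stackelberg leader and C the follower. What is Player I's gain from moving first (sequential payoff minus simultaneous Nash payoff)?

5

Solve by backward induction (Player I leads).
- T: BR = c5, leader payoff -1.
- B: BR = c3, leader payoff 4.
Player I's induced payoffs are -1, 4, so Player I commits to B. Subgame-perfect outcome: (B, c3) with payoffs (4, 1).
Under simultaneous play:
Player I's best replies: c1→B; c2→B; c3→T; c4→B; c5→T.
C's best replies: T→c5; B→c3.
Only (T, c5) has each player best-responding; Nash payoffs (-1, 7).
Player I's commitment gain: 4 − -1 = 5.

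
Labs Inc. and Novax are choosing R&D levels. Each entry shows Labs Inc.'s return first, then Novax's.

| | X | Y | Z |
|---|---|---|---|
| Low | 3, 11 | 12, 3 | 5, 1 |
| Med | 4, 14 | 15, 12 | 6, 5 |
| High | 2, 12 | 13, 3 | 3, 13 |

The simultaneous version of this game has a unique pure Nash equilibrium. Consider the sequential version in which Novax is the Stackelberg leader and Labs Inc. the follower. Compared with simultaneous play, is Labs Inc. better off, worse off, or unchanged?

unchanged

Backward induction with Novax moving first.
- X: BR = Med, leader payoff 14.
- Y: BR = Med, leader payoff 12.
- Z: BR = Med, leader payoff 5.
Novax's induced payoffs are 14, 12, 5, so Novax commits to X. Subgame-perfect outcome: (Med, X) with payoffs (4, 14).
Under simultaneous play:
Labs Inc.'s best replies: X→Med; Y→Med; Z→Med.
Novax's best replies: Low→X; Med→X; High→Z.
The unique mutual best reply is (Med, X), giving (4, 14).
Labs Inc. earns 4 sequentially versus 4 at the Nash outcome: unchanged.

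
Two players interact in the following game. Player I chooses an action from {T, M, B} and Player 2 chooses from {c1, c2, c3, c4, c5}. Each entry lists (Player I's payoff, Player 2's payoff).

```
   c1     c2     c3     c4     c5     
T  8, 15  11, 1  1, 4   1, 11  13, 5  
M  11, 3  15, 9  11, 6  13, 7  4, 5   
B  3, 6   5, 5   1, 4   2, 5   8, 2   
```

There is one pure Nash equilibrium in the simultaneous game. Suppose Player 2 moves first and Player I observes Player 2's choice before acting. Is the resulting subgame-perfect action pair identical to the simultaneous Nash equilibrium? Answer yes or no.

yes

Work backward from Player I's decision.
- c1: BR = M, leader payoff 3.
- c2: BR = M, leader payoff 9.
- c3: BR = M, leader payoff 6.
- c4: BR = M, leader payoff 7.
- c5: BR = T, leader payoff 5.
Maximizing over 3, 9, 6, 7, 5, Player 2 chooses c2. Subgame-perfect outcome: (M, c2) with payoffs (15, 9).
Now find the simultaneous Nash equilibrium.
Player I's best replies: c1→M; c2→M; c3→M; c4→M; c5→T.
Player 2's best replies: T→c1; M→c2; B→c1.
The unique mutual best reply is (M, c2), giving (15, 9).
Sequential outcome (M, c2) coincides with the Nash profile (M, c2).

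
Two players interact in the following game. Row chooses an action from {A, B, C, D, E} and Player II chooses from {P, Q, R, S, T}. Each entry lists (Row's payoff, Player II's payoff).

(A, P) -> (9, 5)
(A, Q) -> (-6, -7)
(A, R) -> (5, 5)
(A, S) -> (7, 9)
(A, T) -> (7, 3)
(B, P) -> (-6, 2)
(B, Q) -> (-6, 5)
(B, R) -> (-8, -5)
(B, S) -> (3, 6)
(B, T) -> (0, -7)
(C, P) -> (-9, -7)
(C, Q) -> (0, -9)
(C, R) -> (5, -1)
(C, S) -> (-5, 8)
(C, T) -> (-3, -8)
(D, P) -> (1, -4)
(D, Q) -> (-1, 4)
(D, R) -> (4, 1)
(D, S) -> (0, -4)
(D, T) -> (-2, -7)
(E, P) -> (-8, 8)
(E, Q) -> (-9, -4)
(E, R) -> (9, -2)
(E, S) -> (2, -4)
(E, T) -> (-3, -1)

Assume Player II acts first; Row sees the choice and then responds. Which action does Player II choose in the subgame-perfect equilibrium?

S

Row best-responds to each possible Player II move:
- P → Row plays A (best of 9, -6, -9, 1, -8); Player II gets 5.
- Q → Row plays C (best of -6, -6, 0, -1, -9); Player II gets -9.
- R → Row plays E (best of 5, -8, 5, 4, 9); Player II gets -2.
- S → Row plays A (best of 7, 3, -5, 0, 2); Player II gets 9.
- T → Row plays A (best of 7, 0, -3, -2, -3); Player II gets 3.
Among 5, -9, -2, 9, 3, the best is 9 at S. Subgame-perfect outcome: (A, S) with payoffs (7, 9).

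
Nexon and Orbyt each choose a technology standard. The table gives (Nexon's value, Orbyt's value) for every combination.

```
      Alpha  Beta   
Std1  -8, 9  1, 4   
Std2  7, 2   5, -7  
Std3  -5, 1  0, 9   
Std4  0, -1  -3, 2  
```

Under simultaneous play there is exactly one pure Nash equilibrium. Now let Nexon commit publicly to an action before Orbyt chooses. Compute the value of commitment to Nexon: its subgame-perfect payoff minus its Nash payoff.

Backward induction with Nexon moving first.
- Std1 → Orbyt plays Alpha (best of 9, 4); Nexon gets -8.
- Std2 → Orbyt plays Alpha (best of 2, -7); Nexon gets 7.
- Std3 → Orbyt plays Beta (best of 1, 9); Nexon gets 0.
- Std4 → Orbyt plays Beta (best of -1, 2); Nexon gets -3.
Among -8, 7, 0, -3, the best is 7 at Std2. Subgame-perfect outcome: (Std2, Alpha) with payoffs (7, 2).
For the simultaneous game, intersect best replies.
Nexon's best replies: Alpha→Std2; Beta→Std2.
Orbyt's best replies: Std1→Alpha; Std2→Alpha; Std3→Beta; Std4→Beta.
The unique mutual best reply is (Std2, Alpha), giving (7, 2).
Nexon's commitment gain: 7 − 7 = 0.

0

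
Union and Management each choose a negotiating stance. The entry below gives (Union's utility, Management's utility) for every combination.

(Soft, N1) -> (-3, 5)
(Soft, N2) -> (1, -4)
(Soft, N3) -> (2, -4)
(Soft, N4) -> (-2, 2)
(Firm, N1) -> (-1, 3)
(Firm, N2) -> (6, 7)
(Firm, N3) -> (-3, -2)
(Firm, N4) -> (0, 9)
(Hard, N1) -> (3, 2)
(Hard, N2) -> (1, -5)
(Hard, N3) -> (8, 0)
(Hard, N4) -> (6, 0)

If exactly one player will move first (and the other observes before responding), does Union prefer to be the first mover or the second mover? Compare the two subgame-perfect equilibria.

If Union leads: Management's best replies are Soft→N1, Firm→N4, Hard→N1; Union's induced payoffs -3, 0, 3; outcome (Hard, N1), payoffs (3, 2).
If Management leads: Union's best replies are N1→Hard, N2→Firm, N3→Hard, N4→Hard; Management's induced payoffs 2, 7, 0, 0; outcome (Firm, N2), payoffs (6, 7).
Union gets 3 moving first and 6 moving second, so Union prefers to move second.

second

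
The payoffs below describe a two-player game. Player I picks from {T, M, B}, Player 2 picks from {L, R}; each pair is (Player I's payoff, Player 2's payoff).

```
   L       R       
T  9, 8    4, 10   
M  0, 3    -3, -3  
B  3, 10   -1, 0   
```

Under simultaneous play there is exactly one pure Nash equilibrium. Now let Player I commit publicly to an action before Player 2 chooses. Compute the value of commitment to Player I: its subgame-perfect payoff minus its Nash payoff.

0

Work backward from Player 2's decision.
- T → Player 2 plays R (best of 8, 10); Player I gets 4.
- M → Player 2 plays L (best of 3, -3); Player I gets 0.
- B → Player 2 plays L (best of 10, 0); Player I gets 3.
Among 4, 0, 3, the best is 4 at T. Subgame-perfect outcome: (T, R) with payoffs (4, 10).
Under simultaneous play:
Player I's best replies: L→T; R→T.
Player 2's best replies: T→R; M→L; B→L.
Only (T, R) has each player best-responding; Nash payoffs (4, 10).
Player I's commitment gain: 4 − 4 = 0.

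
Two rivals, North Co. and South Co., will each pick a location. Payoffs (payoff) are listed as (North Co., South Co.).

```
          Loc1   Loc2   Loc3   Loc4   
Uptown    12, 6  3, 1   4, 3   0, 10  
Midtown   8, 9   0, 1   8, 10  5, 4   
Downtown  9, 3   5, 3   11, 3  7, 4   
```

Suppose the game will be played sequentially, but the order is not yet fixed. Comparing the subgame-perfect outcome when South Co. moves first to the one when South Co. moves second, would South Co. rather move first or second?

second

If North Co. leads: South Co.'s best replies are Uptown→Loc4, Midtown→Loc3, Downtown→Loc4; North Co.'s induced payoffs 0, 8, 7; outcome (Midtown, Loc3), payoffs (8, 10).
If South Co. leads: North Co.'s best replies are Loc1→Uptown, Loc2→Downtown, Loc3→Downtown, Loc4→Downtown; South Co.'s induced payoffs 6, 3, 3, 4; outcome (Uptown, Loc1), payoffs (12, 6).
South Co. gets 6 moving first and 10 moving second, so South Co. prefers to move second.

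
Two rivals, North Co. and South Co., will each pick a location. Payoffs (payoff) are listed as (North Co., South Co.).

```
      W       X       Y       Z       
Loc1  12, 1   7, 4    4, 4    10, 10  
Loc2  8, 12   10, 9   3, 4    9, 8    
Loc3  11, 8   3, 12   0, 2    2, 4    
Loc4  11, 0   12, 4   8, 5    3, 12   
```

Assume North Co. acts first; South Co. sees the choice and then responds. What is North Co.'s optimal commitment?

Backward induction with North Co. moving first.
- Loc1: South Co. compares 1, 4, 4, 10 and picks Z; North Co. would get 10.
- Loc2: South Co. compares 12, 9, 4, 8 and picks W; North Co. would get 8.
- Loc3: South Co. compares 8, 12, 2, 4 and picks X; North Co. would get 3.
- Loc4: South Co. compares 0, 4, 5, 12 and picks Z; North Co. would get 3.
Maximizing over 10, 8, 3, 3, North Co. chooses Loc1. Subgame-perfect outcome: (Loc1, Z) with payoffs (10, 10).

Loc1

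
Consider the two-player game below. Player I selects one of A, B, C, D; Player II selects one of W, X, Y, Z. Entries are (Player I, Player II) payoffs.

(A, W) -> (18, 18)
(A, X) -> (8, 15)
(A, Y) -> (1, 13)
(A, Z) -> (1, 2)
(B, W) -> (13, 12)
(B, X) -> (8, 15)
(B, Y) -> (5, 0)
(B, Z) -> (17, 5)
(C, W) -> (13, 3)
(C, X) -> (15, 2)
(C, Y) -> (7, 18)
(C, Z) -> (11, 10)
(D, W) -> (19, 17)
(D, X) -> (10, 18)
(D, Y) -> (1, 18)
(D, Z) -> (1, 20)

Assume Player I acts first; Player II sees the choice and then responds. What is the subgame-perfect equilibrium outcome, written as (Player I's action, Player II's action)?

(A, W)

Player II best-responds to each possible Player I move:
- A: BR = W, leader payoff 18.
- B: BR = X, leader payoff 8.
- C: BR = Y, leader payoff 7.
- D: BR = Z, leader payoff 1.
Among 18, 8, 7, 1, the best is 18 at A. Subgame-perfect outcome: (A, W) with payoffs (18, 18).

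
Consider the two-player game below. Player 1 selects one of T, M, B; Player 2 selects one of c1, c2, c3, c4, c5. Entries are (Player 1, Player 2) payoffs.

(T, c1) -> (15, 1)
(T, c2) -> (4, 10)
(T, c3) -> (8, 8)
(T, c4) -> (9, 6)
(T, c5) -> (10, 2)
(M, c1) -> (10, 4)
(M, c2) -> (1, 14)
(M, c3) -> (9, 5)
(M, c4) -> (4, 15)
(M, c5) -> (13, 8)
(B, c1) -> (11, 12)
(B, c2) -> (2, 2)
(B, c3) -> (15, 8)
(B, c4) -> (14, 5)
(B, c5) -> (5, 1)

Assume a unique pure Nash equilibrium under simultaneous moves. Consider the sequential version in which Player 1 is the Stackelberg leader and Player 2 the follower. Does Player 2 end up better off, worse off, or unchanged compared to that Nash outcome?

better off

Backward induction with Player 1 moving first.
- T → Player 2 plays c2 (best of 1, 10, 8, 6, 2); Player 1 gets 4.
- M → Player 2 plays c4 (best of 4, 14, 5, 15, 8); Player 1 gets 4.
- B → Player 2 plays c1 (best of 12, 2, 8, 5, 1); Player 1 gets 11.
Among 4, 4, 11, the best is 11 at B. Subgame-perfect outcome: (B, c1) with payoffs (11, 12).
For the simultaneous game, intersect best replies.
Player 1's best replies: c1→T; c2→T; c3→B; c4→B; c5→M.
Player 2's best replies: T→c2; M→c4; B→c1.
The unique mutual best reply is (T, c2), giving (4, 10).
Player 2 earns 12 sequentially versus 10 at the Nash outcome: better off.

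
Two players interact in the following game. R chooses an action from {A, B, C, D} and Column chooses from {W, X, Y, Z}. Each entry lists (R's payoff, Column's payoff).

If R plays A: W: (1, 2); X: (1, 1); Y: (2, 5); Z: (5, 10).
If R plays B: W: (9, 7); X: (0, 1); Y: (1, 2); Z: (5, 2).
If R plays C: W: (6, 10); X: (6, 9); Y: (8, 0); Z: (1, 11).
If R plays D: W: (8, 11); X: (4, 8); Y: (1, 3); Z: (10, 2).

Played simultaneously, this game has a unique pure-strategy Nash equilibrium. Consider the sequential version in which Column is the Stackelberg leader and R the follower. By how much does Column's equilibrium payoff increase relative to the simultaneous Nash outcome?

R best-responds to each possible Column move:
- W: R compares 1, 9, 6, 8 and picks B; Column would get 7.
- X: R compares 1, 0, 6, 4 and picks C; Column would get 9.
- Y: R compares 2, 1, 8, 1 and picks C; Column would get 0.
- Z: R compares 5, 5, 1, 10 and picks D; Column would get 2.
Column's induced payoffs are 7, 9, 0, 2, so Column commits to X. Subgame-perfect outcome: (C, X) with payoffs (6, 9).
For the simultaneous game, intersect best replies.
R's best replies: W→B; X→C; Y→C; Z→D.
Column's best replies: A→Z; B→W; C→Z; D→W.
Only (B, W) has each player best-responding; Nash payoffs (9, 7).
Column's commitment gain: 9 − 7 = 2.

2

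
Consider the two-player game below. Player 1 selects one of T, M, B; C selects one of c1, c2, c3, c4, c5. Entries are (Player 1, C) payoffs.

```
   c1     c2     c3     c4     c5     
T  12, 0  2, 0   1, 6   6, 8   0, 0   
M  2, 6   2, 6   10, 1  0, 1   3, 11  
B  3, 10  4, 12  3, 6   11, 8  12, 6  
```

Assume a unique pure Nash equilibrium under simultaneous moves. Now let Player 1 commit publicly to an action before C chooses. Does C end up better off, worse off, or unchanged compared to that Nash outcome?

worse off

Solve by backward induction (Player 1 leads).
- T: C compares 0, 0, 6, 8, 0 and picks c4; Player 1 would get 6.
- M: C compares 6, 6, 1, 1, 11 and picks c5; Player 1 would get 3.
- B: C compares 10, 12, 6, 8, 6 and picks c2; Player 1 would get 4.
Among 6, 3, 4, the best is 6 at T. Subgame-perfect outcome: (T, c4) with payoffs (6, 8).
Under simultaneous play:
Player 1's best replies: c1→T; c2→B; c3→M; c4→B; c5→B.
C's best replies: T→c4; M→c5; B→c2.
Only (B, c2) has each player best-responding; Nash payoffs (4, 12).
C earns 8 sequentially versus 12 at the Nash outcome: worse off.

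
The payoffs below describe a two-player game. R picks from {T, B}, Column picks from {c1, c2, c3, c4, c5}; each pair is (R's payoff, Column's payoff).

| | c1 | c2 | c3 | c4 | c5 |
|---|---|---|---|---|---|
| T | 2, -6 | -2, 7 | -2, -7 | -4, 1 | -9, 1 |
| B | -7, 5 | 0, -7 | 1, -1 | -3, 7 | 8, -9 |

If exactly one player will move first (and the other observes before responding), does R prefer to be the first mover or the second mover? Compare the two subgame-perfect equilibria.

first

If R leads: Column's best replies are T→c2, B→c4; R's induced payoffs -2, -3; outcome (T, c2), payoffs (-2, 7).
If Column leads: R's best replies are c1→T, c2→B, c3→B, c4→B, c5→B; Column's induced payoffs -6, -7, -1, 7, -9; outcome (B, c4), payoffs (-3, 7).
R gets -2 moving first and -3 moving second, so R prefers to move first.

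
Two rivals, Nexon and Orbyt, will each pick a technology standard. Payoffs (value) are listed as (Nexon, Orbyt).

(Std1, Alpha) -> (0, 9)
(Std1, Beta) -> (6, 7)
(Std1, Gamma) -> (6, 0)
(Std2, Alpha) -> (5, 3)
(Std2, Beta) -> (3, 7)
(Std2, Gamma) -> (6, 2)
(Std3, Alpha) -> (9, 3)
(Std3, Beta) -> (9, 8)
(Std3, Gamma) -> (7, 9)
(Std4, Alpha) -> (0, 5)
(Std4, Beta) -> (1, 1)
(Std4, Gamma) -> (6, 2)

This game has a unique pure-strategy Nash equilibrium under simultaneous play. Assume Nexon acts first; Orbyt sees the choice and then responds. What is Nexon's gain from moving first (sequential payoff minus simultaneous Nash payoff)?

Orbyt best-responds to each possible Nexon move:
- Std1: Orbyt compares 9, 7, 0 and picks Alpha; Nexon would get 0.
- Std2: Orbyt compares 3, 7, 2 and picks Beta; Nexon would get 3.
- Std3: Orbyt compares 3, 8, 9 and picks Gamma; Nexon would get 7.
- Std4: Orbyt compares 5, 1, 2 and picks Alpha; Nexon would get 0.
Nexon's induced payoffs are 0, 3, 7, 0, so Nexon commits to Std3. Subgame-perfect outcome: (Std3, Gamma) with payoffs (7, 9).
Now find the simultaneous Nash equilibrium.
Nexon's best replies: Alpha→Std3; Beta→Std3; Gamma→Std3.
Orbyt's best replies: Std1→Alpha; Std2→Beta; Std3→Gamma; Std4→Alpha.
The unique mutual best reply is (Std3, Gamma), giving (7, 9).
Nexon's commitment gain: 7 − 7 = 0.

0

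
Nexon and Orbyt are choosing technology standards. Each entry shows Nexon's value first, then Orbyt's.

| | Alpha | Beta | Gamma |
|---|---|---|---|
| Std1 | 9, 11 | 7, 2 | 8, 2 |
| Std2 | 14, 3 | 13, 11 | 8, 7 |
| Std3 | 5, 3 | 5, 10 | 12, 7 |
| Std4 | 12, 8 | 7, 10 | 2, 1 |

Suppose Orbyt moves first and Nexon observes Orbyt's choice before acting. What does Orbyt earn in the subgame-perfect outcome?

Backward induction with Orbyt moving first.
- Alpha: Nexon compares 9, 14, 5, 12 and picks Std2; Orbyt would get 3.
- Beta: Nexon compares 7, 13, 5, 7 and picks Std2; Orbyt would get 11.
- Gamma: Nexon compares 8, 8, 12, 2 and picks Std3; Orbyt would get 7.
Maximizing over 3, 11, 7, Orbyt chooses Beta. Subgame-perfect outcome: (Std2, Beta) with payoffs (13, 11).

11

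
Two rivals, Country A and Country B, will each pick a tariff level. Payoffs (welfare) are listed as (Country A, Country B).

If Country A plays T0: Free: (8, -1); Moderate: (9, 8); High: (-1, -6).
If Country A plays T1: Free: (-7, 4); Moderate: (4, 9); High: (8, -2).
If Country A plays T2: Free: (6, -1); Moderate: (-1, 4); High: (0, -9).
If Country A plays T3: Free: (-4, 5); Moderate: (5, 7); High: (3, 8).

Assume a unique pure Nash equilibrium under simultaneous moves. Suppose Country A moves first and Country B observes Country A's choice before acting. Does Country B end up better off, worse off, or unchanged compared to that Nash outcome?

Country B best-responds to each possible Country A move:
- T0 → Country B plays Moderate (best of -1, 8, -6); Country A gets 9.
- T1 → Country B plays Moderate (best of 4, 9, -2); Country A gets 4.
- T2 → Country B plays Moderate (best of -1, 4, -9); Country A gets -1.
- T3 → Country B plays High (best of 5, 7, 8); Country A gets 3.
Among 9, 4, -1, 3, the best is 9 at T0. Subgame-perfect outcome: (T0, Moderate) with payoffs (9, 8).
For the simultaneous game, intersect best replies.
Country A's best replies: Free→T0; Moderate→T0; High→T1.
Country B's best replies: T0→Moderate; T1→Moderate; T2→Moderate; T3→High.
Only (T0, Moderate) has each player best-responding; Nash payoffs (9, 8).
Country B earns 8 sequentially versus 8 at the Nash outcome: unchanged.

unchanged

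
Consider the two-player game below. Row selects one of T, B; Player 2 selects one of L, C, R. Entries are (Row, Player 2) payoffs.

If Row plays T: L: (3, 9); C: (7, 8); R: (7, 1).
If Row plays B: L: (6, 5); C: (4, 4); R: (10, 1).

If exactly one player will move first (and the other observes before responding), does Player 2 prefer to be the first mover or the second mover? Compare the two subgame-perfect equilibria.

first

If Row leads: Player 2's best replies are T→L, B→L; Row's induced payoffs 3, 6; outcome (B, L), payoffs (6, 5).
If Player 2 leads: Row's best replies are L→B, C→T, R→B; Player 2's induced payoffs 5, 8, 1; outcome (T, C), payoffs (7, 8).
Player 2 gets 8 moving first and 5 moving second, so Player 2 prefers to move first.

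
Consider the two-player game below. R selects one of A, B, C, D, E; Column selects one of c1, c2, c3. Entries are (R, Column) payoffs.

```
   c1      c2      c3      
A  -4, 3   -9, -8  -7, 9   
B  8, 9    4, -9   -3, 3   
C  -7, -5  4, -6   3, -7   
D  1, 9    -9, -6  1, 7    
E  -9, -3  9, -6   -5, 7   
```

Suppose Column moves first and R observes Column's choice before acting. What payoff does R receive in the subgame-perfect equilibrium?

8

Work backward from R's decision.
- c1: R compares -4, 8, -7, 1, -9 and picks B; Column would get 9.
- c2: R compares -9, 4, 4, -9, 9 and picks E; Column would get -6.
- c3: R compares -7, -3, 3, 1, -5 and picks C; Column would get -7.
Column's induced payoffs are 9, -6, -7, so Column commits to c1. Subgame-perfect outcome: (B, c1) with payoffs (8, 9).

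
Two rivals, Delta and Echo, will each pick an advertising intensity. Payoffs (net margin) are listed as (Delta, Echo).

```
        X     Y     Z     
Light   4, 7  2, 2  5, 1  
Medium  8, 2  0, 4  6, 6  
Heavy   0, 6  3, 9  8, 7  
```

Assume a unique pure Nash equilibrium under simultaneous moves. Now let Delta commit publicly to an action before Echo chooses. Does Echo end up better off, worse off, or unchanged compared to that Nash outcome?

worse off

Solve by backward induction (Delta leads).
- Light → Echo plays X (best of 7, 2, 1); Delta gets 4.
- Medium → Echo plays Z (best of 2, 4, 6); Delta gets 6.
- Heavy → Echo plays Y (best of 6, 9, 7); Delta gets 3.
Delta's induced payoffs are 4, 6, 3, so Delta commits to Medium. Subgame-perfect outcome: (Medium, Z) with payoffs (6, 6).
Now find the simultaneous Nash equilibrium.
Delta's best replies: X→Medium; Y→Heavy; Z→Heavy.
Echo's best replies: Light→X; Medium→Z; Heavy→Y.
Only (Heavy, Y) has each player best-responding; Nash payoffs (3, 9).
Echo earns 6 sequentially versus 9 at the Nash outcome: worse off.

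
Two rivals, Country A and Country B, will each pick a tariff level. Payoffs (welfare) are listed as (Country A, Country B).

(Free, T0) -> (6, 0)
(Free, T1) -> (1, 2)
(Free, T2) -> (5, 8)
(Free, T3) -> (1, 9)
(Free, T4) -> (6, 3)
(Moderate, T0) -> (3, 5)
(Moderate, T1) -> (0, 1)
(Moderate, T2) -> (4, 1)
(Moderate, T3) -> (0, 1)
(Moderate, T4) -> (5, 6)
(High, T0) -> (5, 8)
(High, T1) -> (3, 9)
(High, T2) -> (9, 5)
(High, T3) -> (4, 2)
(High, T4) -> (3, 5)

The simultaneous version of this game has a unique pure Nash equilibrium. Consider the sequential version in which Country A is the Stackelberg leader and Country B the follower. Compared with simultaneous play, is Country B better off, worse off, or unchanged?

worse off

Backward induction with Country A moving first.
- Free: Country B compares 0, 2, 8, 9, 3 and picks T3; Country A would get 1.
- Moderate: Country B compares 5, 1, 1, 1, 6 and picks T4; Country A would get 5.
- High: Country B compares 8, 9, 5, 2, 5 and picks T1; Country A would get 3.
Among 1, 5, 3, the best is 5 at Moderate. Subgame-perfect outcome: (Moderate, T4) with payoffs (5, 6).
For the simultaneous game, intersect best replies.
Country A's best replies: T0→Free; T1→High; T2→High; T3→High; T4→Free.
Country B's best replies: Free→T3; Moderate→T4; High→T1.
The unique mutual best reply is (High, T1), giving (3, 9).
Country B earns 6 sequentially versus 9 at the Nash outcome: worse off.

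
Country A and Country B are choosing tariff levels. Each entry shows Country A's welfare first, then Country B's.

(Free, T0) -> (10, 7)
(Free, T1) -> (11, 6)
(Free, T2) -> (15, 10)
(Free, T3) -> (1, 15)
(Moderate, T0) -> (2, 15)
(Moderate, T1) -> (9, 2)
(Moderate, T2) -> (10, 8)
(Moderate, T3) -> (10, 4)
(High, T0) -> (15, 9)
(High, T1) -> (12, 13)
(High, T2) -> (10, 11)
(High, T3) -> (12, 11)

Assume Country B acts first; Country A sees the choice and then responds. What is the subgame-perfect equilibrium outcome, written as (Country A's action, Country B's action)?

Backward induction with Country B moving first.
- T0 → Country A plays High (best of 10, 2, 15); Country B gets 9.
- T1 → Country A plays High (best of 11, 9, 12); Country B gets 13.
- T2 → Country A plays Free (best of 15, 10, 10); Country B gets 10.
- T3 → Country A plays High (best of 1, 10, 12); Country B gets 11.
Among 9, 13, 10, 11, the best is 13 at T1. Subgame-perfect outcome: (High, T1) with payoffs (12, 13).

(High, T1)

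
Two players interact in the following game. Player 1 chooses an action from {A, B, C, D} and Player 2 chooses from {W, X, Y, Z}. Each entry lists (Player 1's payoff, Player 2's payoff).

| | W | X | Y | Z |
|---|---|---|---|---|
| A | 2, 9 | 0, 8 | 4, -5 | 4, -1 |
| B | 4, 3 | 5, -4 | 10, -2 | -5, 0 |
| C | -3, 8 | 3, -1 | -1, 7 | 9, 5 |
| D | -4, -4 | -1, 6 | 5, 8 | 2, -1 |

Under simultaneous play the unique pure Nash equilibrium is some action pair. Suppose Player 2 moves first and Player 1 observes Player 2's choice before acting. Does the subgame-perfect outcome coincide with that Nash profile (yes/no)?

no

Backward induction with Player 2 moving first.
- W: Player 1 compares 2, 4, -3, -4 and picks B; Player 2 would get 3.
- X: Player 1 compares 0, 5, 3, -1 and picks B; Player 2 would get -4.
- Y: Player 1 compares 4, 10, -1, 5 and picks B; Player 2 would get -2.
- Z: Player 1 compares 4, -5, 9, 2 and picks C; Player 2 would get 5.
Player 2's induced payoffs are 3, -4, -2, 5, so Player 2 commits to Z. Subgame-perfect outcome: (C, Z) with payoffs (9, 5).
Under simultaneous play:
Player 1's best replies: W→B; X→B; Y→B; Z→C.
Player 2's best replies: A→W; B→W; C→W; D→Y.
Only (B, W) has each player best-responding; Nash payoffs (4, 3).
Sequential outcome (C, Z) differs from the Nash profile (B, W).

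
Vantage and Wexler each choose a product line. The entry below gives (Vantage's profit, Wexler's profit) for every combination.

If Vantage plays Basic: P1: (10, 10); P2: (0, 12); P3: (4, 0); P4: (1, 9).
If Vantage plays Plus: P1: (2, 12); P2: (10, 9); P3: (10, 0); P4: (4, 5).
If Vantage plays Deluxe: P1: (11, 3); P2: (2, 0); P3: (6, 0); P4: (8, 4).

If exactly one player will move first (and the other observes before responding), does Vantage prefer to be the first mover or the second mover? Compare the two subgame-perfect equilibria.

second

If Vantage leads: Wexler's best replies are Basic→P2, Plus→P1, Deluxe→P4; Vantage's induced payoffs 0, 2, 8; outcome (Deluxe, P4), payoffs (8, 4).
If Wexler leads: Vantage's best replies are P1→Deluxe, P2→Plus, P3→Plus, P4→Deluxe; Wexler's induced payoffs 3, 9, 0, 4; outcome (Plus, P2), payoffs (10, 9).
Vantage gets 8 moving first and 10 moving second, so Vantage prefers to move second.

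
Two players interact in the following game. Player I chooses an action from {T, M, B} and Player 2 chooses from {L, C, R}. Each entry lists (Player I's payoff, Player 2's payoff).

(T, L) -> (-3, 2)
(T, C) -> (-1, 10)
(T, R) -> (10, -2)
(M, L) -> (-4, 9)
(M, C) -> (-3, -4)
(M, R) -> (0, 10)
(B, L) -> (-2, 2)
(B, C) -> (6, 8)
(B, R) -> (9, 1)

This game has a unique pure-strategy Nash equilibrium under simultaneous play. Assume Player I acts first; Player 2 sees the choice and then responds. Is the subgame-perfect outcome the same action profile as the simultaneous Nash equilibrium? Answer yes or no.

Solve by backward induction (Player I leads).
- T: BR = C, leader payoff -1.
- M: BR = R, leader payoff 0.
- B: BR = C, leader payoff 6.
Player I's induced payoffs are -1, 0, 6, so Player I commits to B. Subgame-perfect outcome: (B, C) with payoffs (6, 8).
Under simultaneous play:
Player I's best replies: L→B; C→B; R→T.
Player 2's best replies: T→C; M→R; B→C.
Only (B, C) has each player best-responding; Nash payoffs (6, 8).
Sequential outcome (B, C) coincides with the Nash profile (B, C).

yes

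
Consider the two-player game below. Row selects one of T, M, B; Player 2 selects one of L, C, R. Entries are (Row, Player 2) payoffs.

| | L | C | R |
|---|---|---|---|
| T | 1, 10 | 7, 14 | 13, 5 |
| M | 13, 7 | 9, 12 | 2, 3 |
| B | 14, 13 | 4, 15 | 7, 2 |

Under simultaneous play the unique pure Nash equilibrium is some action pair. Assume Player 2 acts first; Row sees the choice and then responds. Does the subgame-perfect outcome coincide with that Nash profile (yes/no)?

no

Solve by backward induction (Player 2 leads).
- L: BR = B, leader payoff 13.
- C: BR = M, leader payoff 12.
- R: BR = T, leader payoff 5.
Among 13, 12, 5, the best is 13 at L. Subgame-perfect outcome: (B, L) with payoffs (14, 13).
Now find the simultaneous Nash equilibrium.
Row's best replies: L→B; C→M; R→T.
Player 2's best replies: T→C; M→C; B→C.
The unique mutual best reply is (M, C), giving (9, 12).
Sequential outcome (B, L) differs from the Nash profile (M, C).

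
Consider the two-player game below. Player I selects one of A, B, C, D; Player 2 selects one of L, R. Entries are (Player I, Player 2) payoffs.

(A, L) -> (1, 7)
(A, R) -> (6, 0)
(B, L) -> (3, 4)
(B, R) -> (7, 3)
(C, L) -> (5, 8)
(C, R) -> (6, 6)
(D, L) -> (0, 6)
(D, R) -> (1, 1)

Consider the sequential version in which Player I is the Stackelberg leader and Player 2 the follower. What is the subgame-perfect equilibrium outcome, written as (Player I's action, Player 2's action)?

(C, L)

Player 2 best-responds to each possible Player I move:
- A → Player 2 plays L (best of 7, 0); Player I gets 1.
- B → Player 2 plays L (best of 4, 3); Player I gets 3.
- C → Player 2 plays L (best of 8, 6); Player I gets 5.
- D → Player 2 plays L (best of 6, 1); Player I gets 0.
Among 1, 3, 5, 0, the best is 5 at C. Subgame-perfect outcome: (C, L) with payoffs (5, 8).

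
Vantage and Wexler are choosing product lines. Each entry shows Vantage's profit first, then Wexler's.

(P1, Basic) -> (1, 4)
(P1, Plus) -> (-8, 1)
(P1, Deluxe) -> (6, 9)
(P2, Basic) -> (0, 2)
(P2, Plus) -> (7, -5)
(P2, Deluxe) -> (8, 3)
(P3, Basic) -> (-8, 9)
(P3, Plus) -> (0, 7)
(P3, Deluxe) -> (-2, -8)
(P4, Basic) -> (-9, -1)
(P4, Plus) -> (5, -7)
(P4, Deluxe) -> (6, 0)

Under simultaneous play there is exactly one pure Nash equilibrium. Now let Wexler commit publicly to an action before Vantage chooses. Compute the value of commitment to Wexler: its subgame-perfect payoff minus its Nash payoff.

Work backward from Vantage's decision.
- Basic → Vantage plays P1 (best of 1, 0, -8, -9); Wexler gets 4.
- Plus → Vantage plays P2 (best of -8, 7, 0, 5); Wexler gets -5.
- Deluxe → Vantage plays P2 (best of 6, 8, -2, 6); Wexler gets 3.
Wexler's induced payoffs are 4, -5, 3, so Wexler commits to Basic. Subgame-perfect outcome: (P1, Basic) with payoffs (1, 4).
For the simultaneous game, intersect best replies.
Vantage's best replies: Basic→P1; Plus→P2; Deluxe→P2.
Wexler's best replies: P1→Deluxe; P2→Deluxe; P3→Basic; P4→Deluxe.
Only (P2, Deluxe) has each player best-responding; Nash payoffs (8, 3).
Wexler's commitment gain: 4 − 3 = 1.

1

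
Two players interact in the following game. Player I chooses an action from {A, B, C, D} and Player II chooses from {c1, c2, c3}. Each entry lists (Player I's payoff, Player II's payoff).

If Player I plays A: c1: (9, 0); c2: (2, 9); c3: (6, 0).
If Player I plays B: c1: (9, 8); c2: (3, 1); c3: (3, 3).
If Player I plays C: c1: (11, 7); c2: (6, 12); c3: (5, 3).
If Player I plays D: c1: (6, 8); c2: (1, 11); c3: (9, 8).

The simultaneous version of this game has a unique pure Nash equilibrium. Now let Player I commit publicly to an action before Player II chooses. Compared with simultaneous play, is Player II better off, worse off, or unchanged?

Solve by backward induction (Player I leads).
- A: BR = c2, leader payoff 2.
- B: BR = c1, leader payoff 9.
- C: BR = c2, leader payoff 6.
- D: BR = c2, leader payoff 1.
Player I's induced payoffs are 2, 9, 6, 1, so Player I commits to B. Subgame-perfect outcome: (B, c1) with payoffs (9, 8).
Now find the simultaneous Nash equilibrium.
Player I's best replies: c1→C; c2→C; c3→D.
Player II's best replies: A→c2; B→c1; C→c2; D→c2.
The unique mutual best reply is (C, c2), giving (6, 12).
Player II earns 8 sequentially versus 12 at the Nash outcome: worse off.

worse off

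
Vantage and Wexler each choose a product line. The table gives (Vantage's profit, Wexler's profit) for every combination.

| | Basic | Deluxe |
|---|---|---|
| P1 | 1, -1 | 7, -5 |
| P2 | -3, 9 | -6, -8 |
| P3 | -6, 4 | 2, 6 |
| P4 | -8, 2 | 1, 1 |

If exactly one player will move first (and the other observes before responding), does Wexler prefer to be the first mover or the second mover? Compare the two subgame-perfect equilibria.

second

If Vantage leads: Wexler's best replies are P1→Basic, P2→Basic, P3→Deluxe, P4→Basic; Vantage's induced payoffs 1, -3, 2, -8; outcome (P3, Deluxe), payoffs (2, 6).
If Wexler leads: Vantage's best replies are Basic→P1, Deluxe→P1; Wexler's induced payoffs -1, -5; outcome (P1, Basic), payoffs (1, -1).
Wexler gets -1 moving first and 6 moving second, so Wexler prefers to move second.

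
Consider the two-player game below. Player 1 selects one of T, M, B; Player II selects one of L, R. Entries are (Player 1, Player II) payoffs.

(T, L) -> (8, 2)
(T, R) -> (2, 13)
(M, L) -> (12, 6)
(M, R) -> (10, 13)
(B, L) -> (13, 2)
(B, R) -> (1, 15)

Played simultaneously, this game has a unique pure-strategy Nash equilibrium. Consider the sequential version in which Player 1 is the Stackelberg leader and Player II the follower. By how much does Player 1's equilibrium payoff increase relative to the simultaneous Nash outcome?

0

Backward induction with Player 1 moving first.
- T: Player II compares 2, 13 and picks R; Player 1 would get 2.
- M: Player II compares 6, 13 and picks R; Player 1 would get 10.
- B: Player II compares 2, 15 and picks R; Player 1 would get 1.
Player 1's induced payoffs are 2, 10, 1, so Player 1 commits to M. Subgame-perfect outcome: (M, R) with payoffs (10, 13).
Now find the simultaneous Nash equilibrium.
Player 1's best replies: L→B; R→M.
Player II's best replies: T→R; M→R; B→R.
Only (M, R) has each player best-responding; Nash payoffs (10, 13).
Player 1's commitment gain: 10 − 10 = 0.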